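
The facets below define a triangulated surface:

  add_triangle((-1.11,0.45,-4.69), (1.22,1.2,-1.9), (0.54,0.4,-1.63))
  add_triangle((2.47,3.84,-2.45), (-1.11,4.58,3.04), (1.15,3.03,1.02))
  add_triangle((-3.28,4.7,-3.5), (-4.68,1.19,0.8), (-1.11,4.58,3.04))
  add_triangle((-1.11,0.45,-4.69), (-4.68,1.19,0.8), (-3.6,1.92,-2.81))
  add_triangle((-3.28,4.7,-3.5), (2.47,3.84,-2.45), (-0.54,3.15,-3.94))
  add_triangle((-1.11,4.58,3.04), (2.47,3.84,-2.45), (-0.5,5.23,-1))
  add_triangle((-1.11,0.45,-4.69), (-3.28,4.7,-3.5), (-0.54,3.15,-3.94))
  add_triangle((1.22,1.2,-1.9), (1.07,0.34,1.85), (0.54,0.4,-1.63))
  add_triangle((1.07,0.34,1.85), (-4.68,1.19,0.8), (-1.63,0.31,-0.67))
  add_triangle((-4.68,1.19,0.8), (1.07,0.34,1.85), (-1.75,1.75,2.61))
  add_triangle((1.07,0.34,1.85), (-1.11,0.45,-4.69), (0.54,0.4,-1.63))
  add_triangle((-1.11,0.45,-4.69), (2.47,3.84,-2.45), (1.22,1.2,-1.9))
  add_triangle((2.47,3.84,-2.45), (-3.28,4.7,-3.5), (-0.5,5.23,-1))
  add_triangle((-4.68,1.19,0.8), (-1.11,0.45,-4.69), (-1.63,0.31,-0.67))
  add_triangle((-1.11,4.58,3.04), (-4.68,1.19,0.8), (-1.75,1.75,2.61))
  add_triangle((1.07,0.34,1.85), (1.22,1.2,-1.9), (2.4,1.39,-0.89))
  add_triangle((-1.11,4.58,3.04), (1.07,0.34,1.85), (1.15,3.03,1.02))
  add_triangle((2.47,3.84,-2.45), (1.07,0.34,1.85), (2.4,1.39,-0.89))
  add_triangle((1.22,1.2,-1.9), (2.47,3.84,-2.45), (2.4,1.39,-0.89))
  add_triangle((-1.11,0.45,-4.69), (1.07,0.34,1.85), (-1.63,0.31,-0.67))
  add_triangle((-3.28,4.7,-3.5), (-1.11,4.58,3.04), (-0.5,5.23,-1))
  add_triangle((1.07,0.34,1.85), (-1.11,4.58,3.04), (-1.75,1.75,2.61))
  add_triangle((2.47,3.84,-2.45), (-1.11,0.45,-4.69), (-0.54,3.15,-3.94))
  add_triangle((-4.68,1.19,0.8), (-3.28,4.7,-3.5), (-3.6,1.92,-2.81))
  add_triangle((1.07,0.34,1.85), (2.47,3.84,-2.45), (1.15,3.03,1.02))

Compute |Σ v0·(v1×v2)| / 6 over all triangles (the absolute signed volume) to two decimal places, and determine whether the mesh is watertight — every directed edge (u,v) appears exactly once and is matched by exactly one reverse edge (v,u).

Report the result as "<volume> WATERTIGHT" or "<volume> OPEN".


Per-triangle v0·(v1×v2)/6:
  t1: +0.4185
  t2: +4.6173
  t3: +22.2073
  t4: +3.3756
  t5: +6.9633
  t6: +8.6784
  t7: +6.6510
  t8: +0.2081
  t9: -0.2872
  t10: +0.9661
  t11: -0.2541
  t12: +2.2788
  t13: +10.6667
  t14: +0.5217
  t15: +4.8452
  t16: -0.2815
  t17: +3.2083
  t18: +1.9938
  t19: +1.0924
  t20: -0.7166
  t21: +11.1857
  t22: +2.9181
  t23: +5.5023
  t24: +7.1472
  t25: +2.6659
Σ = +106.5721 → |volume| = 106.57

Directed edges: 75 total; 3 unmatched, e.g. (-3.6,1.92,-2.81)→(-1.11,0.45,-4.69) → open.

106.57 OPEN


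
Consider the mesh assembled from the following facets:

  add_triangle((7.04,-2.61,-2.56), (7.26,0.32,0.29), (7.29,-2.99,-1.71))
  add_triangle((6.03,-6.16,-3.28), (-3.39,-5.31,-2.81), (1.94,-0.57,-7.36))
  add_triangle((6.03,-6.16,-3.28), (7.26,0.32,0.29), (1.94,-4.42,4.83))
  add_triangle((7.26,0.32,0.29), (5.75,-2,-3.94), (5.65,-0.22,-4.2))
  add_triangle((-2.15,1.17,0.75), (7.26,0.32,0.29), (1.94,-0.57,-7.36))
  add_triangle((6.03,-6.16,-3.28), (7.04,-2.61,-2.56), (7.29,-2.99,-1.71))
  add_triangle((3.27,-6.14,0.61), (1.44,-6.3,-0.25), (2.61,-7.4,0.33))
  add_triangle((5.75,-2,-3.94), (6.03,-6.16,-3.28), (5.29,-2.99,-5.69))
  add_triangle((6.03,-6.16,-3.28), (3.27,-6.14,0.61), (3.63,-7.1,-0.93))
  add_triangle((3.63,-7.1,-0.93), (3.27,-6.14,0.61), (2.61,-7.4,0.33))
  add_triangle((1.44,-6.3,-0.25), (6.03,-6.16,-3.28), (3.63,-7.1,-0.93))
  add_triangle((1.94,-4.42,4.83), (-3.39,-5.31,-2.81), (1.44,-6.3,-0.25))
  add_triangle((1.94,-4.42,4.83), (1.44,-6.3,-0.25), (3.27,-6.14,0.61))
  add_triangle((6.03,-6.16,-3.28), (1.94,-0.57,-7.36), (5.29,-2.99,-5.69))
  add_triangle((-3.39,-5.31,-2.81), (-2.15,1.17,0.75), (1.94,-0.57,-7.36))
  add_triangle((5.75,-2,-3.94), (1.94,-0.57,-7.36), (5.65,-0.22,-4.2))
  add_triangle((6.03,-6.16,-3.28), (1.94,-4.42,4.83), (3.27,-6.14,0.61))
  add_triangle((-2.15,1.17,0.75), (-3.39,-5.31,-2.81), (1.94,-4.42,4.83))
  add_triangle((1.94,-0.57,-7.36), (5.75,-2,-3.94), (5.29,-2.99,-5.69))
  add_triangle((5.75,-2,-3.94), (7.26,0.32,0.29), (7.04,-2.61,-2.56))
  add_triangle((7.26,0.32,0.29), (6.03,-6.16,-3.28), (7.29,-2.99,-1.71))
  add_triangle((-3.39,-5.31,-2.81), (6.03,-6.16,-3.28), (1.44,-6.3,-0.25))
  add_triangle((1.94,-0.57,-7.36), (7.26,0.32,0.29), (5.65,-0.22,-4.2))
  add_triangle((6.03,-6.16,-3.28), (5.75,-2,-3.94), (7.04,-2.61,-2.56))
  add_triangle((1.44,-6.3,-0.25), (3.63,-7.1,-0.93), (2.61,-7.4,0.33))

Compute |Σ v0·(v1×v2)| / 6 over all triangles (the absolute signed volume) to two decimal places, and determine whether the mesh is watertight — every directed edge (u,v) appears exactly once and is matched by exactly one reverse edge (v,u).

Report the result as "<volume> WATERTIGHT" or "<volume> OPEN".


Per-triangle v0·(v1×v2)/6:
  t1: +4.3125
  t2: +62.1921
  t3: +56.1463
  t4: +9.7009
  t5: +10.7191
  t6: +4.6991
  t7: -0.3989
  t8: +8.9793
  t9: +5.2036
  t10: +2.1648
  t11: +3.2514
  t12: +21.6582
  t13: +8.9767
  t14: +11.3054
  t15: +17.8294
  t16: +10.0533
  t17: +10.7050
  t18: +18.9314
  t19: +6.8537
  t20: +6.9868
  t21: +1.4527
  t22: +27.2882
  t23: +0.7107
  t24: +8.6826
  t25: +1.9396
Σ = +320.3438 → |volume| = 320.34

Directed edges: 75 total; 3 unmatched, e.g. (7.26,0.32,0.29)→(1.94,-4.42,4.83) → open.

320.34 OPEN


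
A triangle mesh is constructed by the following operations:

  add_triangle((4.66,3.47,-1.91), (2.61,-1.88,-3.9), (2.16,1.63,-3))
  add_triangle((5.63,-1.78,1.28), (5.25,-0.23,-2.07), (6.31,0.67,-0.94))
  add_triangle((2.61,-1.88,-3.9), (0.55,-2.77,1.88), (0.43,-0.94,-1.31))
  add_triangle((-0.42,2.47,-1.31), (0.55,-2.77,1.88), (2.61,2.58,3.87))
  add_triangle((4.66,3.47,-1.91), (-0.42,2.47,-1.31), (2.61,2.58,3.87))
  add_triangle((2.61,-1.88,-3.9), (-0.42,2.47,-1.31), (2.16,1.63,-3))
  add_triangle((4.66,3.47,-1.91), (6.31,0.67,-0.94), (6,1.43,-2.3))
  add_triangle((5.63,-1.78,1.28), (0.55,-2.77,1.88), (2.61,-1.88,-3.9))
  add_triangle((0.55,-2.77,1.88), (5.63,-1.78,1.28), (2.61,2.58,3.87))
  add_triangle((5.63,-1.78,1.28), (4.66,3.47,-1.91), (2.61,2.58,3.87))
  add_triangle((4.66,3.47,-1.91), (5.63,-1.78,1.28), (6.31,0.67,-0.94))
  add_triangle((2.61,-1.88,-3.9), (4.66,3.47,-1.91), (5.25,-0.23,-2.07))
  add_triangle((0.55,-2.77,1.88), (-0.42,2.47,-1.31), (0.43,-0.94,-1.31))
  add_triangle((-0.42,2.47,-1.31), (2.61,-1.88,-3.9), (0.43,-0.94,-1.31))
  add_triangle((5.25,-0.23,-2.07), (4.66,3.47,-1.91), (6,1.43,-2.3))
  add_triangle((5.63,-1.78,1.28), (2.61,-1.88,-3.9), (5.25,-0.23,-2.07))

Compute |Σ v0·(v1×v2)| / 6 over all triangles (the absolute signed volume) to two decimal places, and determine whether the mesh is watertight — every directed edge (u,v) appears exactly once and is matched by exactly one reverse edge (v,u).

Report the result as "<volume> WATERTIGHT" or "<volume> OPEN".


105.30 OPEN

Per-triangle v0·(v1×v2)/6:
  t1: +6.3272
  t2: +4.9752
  t3: +1.4300
  t4: +0.3454
  t5: +11.4088
  t6: +2.8998
  t7: +3.3860
  t8: +12.6830
  t9: +13.5893
  t10: +24.6865
  t11: +3.5889
  t12: +9.3419
  t13: -0.1045
  t14: +1.1605
  t15: +0.3188
  t16: +9.2589
Σ = +105.2957 → |volume| = 105.30

Directed edges: 48 total; 6 unmatched, e.g. (2.16,1.63,-3)→(4.66,3.47,-1.91) → open.


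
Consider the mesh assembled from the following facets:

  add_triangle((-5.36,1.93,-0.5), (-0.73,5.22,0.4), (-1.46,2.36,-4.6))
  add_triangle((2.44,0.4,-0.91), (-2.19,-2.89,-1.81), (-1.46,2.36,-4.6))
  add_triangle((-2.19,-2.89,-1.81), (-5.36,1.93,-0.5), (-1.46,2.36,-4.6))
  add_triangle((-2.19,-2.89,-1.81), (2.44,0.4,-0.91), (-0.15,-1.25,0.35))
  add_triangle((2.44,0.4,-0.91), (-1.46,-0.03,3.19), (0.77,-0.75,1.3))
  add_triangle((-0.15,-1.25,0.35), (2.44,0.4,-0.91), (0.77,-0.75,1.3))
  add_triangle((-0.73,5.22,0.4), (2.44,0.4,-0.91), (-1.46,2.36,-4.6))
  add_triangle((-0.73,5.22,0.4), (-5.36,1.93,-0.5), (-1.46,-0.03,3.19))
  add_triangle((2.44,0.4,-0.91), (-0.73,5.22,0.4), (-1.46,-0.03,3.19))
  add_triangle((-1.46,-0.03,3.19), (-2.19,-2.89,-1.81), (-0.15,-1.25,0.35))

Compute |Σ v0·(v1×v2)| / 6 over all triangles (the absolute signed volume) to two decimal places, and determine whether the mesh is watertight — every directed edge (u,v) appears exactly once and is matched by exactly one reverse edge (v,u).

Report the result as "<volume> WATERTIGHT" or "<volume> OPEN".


Per-triangle v0·(v1×v2)/6:
  t1: +20.5345
  t2: +8.0717
  t3: +17.3001
  t4: +1.6117
  t5: +1.0778
  t6: +0.6862
  t7: +11.3062
  t8: +14.9620
  t9: +5.7337
  t10: +2.0164
Σ = +83.3003 → |volume| = 83.30

Directed edges: 30 total; 6 unmatched, e.g. (-2.19,-2.89,-1.81)→(-5.36,1.93,-0.5) → open.

83.30 OPEN


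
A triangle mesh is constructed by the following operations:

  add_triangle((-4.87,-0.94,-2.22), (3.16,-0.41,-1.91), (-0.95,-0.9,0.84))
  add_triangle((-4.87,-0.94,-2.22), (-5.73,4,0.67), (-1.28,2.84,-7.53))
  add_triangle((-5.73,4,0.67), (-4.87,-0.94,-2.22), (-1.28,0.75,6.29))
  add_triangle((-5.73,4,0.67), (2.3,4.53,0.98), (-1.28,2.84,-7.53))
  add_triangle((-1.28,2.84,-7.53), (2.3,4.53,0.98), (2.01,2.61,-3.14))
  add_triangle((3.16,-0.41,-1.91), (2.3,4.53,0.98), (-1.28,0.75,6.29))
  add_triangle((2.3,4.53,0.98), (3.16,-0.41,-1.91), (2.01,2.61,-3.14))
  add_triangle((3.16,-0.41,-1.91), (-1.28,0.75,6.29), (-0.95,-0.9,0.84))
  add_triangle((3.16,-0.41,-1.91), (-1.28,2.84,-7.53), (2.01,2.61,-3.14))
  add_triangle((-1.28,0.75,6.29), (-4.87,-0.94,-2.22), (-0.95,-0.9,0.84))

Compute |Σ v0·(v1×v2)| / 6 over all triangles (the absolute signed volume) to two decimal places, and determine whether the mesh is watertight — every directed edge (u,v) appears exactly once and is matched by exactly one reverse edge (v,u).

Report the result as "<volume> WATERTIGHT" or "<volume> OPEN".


164.69 OPEN

Per-triangle v0·(v1×v2)/6:
  t1: +3.0028
  t2: +37.0126
  t3: +25.8302
  t4: +47.3205
  t5: +11.8243
  t6: +13.2989
  t7: +8.4791
  t8: +3.0546
  t9: +9.8437
  t10: +5.0283
Σ = +164.6949 → |volume| = 164.69

Directed edges: 30 total; 6 unmatched, e.g. (-4.87,-0.94,-2.22)→(3.16,-0.41,-1.91) → open.


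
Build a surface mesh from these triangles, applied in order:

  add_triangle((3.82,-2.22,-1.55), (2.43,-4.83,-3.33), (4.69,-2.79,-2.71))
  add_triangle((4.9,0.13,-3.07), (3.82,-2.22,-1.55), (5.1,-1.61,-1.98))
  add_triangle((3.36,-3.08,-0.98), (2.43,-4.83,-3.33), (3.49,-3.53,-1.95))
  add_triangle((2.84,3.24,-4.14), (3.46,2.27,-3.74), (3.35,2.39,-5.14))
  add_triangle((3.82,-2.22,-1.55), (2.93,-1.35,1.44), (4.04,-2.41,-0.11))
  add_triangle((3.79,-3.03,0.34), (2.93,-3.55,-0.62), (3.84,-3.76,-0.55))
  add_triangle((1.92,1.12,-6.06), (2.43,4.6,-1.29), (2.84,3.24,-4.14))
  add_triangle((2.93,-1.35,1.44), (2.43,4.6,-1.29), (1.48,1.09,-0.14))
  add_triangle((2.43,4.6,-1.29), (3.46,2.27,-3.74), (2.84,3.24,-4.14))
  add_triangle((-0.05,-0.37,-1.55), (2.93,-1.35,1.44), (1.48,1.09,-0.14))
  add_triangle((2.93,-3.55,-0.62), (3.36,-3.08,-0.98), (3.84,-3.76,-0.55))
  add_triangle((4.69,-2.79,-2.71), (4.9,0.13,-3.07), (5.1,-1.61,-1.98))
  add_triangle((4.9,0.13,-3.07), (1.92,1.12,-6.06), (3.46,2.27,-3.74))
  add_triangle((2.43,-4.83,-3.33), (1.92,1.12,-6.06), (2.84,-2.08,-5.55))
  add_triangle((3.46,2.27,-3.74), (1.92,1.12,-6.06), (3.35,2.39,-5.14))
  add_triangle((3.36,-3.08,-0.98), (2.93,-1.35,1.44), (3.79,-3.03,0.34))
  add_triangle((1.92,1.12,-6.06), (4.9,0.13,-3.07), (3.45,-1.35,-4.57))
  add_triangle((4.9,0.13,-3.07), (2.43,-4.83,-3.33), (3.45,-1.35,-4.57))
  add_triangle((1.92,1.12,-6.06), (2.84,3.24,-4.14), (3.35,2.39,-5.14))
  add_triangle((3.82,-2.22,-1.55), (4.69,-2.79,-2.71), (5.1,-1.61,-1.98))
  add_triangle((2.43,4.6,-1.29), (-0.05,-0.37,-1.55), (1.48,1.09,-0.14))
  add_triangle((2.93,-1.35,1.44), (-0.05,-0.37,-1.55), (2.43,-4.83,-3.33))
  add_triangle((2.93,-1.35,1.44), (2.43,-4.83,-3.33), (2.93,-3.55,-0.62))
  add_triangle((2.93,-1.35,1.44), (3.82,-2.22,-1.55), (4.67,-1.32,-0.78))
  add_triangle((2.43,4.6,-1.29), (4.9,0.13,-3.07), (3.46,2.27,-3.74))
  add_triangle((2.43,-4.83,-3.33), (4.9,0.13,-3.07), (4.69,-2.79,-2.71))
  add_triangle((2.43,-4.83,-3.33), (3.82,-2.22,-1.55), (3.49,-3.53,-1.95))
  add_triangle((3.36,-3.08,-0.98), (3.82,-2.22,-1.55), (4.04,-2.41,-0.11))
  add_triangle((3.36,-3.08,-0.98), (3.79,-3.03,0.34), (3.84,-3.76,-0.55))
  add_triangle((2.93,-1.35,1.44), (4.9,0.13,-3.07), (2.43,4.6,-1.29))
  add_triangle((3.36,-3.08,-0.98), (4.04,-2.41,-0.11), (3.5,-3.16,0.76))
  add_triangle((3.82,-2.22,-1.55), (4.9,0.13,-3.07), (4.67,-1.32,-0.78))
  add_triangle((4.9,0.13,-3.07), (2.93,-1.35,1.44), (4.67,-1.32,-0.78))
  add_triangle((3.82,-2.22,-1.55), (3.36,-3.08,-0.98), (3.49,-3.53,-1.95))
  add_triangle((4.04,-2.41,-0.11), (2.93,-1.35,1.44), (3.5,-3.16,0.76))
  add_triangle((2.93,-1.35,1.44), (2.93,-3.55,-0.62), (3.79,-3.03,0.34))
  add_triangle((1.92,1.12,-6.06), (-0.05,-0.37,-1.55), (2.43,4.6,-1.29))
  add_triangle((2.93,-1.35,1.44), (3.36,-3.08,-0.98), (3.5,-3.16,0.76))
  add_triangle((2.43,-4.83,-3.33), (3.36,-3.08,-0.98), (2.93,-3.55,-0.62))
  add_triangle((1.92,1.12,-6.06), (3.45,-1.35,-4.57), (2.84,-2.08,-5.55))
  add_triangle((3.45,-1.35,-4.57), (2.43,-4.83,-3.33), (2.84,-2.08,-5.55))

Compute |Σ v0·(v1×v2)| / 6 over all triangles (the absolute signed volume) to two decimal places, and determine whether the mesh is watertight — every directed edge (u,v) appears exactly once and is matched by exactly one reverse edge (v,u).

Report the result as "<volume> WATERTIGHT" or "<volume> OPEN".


Per-triangle v0·(v1×v2)/6:
  t1: +1.6599
  t2: -1.1019
  t3: +0.8728
  t4: +1.0873
  t5: +0.4475
  t6: +0.2975
  t7: +1.6801
  t8: -0.2730
  t9: +2.9162
  t10: -1.4864
  t11: +0.2443
  t12: +2.5670
  t13: +7.2674
  t14: +1.6357
  t15: +0.5639
  t16: +0.5105
  t17: +7.8207
  t18: +7.4991
  t19: +2.0802
  t20: +0.6919
  t21: -1.1649
  t22: -1.8956
  t23: -1.1281
  t24: +2.0827
  t25: +6.2370
  t26: +5.2152
  t27: +1.0794
  t28: +1.0824
  t29: +0.3360
  t30: +12.4044
  t31: +1.2609
  t32: +3.0737
  t33: +1.3606
  t34: +0.7497
  t35: +1.3262
  t36: +0.3444
  t37: +1.0434
  t38: -1.2701
  t39: +1.6104
  t40: +3.8827
  t41: +3.9263
Σ = +78.5377 → |volume| = 78.54

Directed edges: 123 total; 3 unmatched, e.g. (2.43,-4.83,-3.33)→(1.92,1.12,-6.06) → open.

78.54 OPEN


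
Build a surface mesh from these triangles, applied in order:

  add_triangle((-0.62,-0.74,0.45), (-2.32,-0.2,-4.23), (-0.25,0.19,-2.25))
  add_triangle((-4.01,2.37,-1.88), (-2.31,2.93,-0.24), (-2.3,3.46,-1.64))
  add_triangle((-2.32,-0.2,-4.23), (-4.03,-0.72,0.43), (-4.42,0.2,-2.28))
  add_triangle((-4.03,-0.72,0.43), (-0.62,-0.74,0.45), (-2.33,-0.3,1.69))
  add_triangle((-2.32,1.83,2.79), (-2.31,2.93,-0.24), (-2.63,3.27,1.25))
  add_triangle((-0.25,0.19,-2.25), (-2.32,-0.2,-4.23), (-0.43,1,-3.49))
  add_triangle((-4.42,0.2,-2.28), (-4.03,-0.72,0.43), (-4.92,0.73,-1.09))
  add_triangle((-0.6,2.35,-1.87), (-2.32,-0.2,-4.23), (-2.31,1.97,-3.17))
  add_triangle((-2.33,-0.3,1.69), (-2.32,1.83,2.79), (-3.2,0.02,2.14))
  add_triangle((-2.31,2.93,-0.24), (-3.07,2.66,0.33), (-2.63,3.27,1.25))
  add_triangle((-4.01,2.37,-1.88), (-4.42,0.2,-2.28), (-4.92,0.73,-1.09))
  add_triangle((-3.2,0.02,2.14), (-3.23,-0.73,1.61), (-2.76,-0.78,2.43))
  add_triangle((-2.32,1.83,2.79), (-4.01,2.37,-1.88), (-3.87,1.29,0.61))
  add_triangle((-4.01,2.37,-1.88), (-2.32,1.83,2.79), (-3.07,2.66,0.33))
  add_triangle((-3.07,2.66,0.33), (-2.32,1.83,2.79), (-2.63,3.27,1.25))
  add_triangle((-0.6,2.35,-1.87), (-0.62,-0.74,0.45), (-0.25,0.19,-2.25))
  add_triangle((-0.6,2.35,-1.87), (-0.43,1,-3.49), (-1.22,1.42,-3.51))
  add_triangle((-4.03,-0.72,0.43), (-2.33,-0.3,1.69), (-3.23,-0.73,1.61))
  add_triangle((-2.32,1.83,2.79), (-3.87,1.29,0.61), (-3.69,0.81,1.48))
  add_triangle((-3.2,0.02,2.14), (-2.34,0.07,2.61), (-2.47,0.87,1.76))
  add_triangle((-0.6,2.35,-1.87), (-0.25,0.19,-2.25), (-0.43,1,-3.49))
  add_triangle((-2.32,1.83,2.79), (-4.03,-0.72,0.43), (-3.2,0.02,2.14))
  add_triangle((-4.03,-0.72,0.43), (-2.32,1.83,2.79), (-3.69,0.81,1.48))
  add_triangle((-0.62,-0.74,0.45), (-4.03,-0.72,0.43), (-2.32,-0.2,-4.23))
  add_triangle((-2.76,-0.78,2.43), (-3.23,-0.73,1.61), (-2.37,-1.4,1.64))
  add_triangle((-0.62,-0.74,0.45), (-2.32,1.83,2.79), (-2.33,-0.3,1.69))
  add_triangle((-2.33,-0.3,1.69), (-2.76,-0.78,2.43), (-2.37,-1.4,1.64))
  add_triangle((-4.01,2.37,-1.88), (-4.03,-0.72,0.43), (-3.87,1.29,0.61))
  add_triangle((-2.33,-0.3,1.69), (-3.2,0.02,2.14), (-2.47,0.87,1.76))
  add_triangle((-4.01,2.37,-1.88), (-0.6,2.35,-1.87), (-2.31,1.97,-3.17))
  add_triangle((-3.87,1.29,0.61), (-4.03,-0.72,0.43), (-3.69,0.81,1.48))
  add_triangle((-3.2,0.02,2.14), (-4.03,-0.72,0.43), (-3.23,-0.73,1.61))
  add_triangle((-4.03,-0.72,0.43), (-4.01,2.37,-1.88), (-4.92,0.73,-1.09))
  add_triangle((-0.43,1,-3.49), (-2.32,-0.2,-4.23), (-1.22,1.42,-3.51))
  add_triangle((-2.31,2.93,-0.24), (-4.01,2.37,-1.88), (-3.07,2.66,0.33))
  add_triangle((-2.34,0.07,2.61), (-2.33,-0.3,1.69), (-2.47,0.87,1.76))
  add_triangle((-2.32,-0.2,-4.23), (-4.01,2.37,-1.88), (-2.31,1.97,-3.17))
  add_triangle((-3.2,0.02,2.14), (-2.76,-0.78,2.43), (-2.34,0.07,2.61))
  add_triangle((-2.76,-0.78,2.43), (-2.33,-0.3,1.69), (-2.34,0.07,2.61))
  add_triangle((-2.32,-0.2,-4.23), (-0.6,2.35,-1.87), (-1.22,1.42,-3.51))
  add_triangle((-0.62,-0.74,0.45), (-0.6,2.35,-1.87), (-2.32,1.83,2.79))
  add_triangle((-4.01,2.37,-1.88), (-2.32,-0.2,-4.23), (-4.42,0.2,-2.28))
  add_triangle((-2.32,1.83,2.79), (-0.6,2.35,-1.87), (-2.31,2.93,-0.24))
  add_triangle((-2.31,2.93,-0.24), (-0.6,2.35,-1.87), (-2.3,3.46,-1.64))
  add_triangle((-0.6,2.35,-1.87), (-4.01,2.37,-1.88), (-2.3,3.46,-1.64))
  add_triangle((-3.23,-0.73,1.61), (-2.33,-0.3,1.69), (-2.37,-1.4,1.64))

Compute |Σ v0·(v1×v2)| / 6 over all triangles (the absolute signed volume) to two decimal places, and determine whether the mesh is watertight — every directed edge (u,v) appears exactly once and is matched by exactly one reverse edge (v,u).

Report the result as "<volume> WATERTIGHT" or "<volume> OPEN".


Per-triangle v0·(v1×v2)/6:
  t1: +0.3470
  t2: +1.7709
  t3: +2.5800
  t4: +0.6392
  t5: -0.5756
  t6: +0.4981
  t7: +1.9002
  t8: +1.6183
  t9: +0.3354
  t10: +0.7072
  t11: +2.2639
  t12: +0.4676
  t13: +3.3279
  t14: +1.6488
  t15: +1.3777
  t16: -0.6540
  t17: +0.7420
  t18: -0.2469
  t19: +1.2690
  t20: +0.4731
  t21: -0.0690
  t22: +1.7010
  t23: +0.8714
  t24: +1.8371
  t25: +0.4520
  t26: +0.2841
  t27: -0.1950
  t28: +3.4800
  t29: -0.0782
  t30: +2.1411
  t31: +1.2512
  t32: +0.6876
  t33: +0.8537
  t34: +1.0803
  t35: +1.3739
  t36: -0.4256
  t37: +3.4615
  t38: +0.4616
  t39: -0.2122
  t40: +0.7362
  t41: -1.4461
  t42: +4.8480
  t43: +1.0799
  t44: +0.4794
  t45: +1.4814
  t46: -0.3019
Σ = +46.3231 → |volume| = 46.32

Directed edges: 138 total, each appears once with its reverse present → watertight.

46.32 WATERTIGHT


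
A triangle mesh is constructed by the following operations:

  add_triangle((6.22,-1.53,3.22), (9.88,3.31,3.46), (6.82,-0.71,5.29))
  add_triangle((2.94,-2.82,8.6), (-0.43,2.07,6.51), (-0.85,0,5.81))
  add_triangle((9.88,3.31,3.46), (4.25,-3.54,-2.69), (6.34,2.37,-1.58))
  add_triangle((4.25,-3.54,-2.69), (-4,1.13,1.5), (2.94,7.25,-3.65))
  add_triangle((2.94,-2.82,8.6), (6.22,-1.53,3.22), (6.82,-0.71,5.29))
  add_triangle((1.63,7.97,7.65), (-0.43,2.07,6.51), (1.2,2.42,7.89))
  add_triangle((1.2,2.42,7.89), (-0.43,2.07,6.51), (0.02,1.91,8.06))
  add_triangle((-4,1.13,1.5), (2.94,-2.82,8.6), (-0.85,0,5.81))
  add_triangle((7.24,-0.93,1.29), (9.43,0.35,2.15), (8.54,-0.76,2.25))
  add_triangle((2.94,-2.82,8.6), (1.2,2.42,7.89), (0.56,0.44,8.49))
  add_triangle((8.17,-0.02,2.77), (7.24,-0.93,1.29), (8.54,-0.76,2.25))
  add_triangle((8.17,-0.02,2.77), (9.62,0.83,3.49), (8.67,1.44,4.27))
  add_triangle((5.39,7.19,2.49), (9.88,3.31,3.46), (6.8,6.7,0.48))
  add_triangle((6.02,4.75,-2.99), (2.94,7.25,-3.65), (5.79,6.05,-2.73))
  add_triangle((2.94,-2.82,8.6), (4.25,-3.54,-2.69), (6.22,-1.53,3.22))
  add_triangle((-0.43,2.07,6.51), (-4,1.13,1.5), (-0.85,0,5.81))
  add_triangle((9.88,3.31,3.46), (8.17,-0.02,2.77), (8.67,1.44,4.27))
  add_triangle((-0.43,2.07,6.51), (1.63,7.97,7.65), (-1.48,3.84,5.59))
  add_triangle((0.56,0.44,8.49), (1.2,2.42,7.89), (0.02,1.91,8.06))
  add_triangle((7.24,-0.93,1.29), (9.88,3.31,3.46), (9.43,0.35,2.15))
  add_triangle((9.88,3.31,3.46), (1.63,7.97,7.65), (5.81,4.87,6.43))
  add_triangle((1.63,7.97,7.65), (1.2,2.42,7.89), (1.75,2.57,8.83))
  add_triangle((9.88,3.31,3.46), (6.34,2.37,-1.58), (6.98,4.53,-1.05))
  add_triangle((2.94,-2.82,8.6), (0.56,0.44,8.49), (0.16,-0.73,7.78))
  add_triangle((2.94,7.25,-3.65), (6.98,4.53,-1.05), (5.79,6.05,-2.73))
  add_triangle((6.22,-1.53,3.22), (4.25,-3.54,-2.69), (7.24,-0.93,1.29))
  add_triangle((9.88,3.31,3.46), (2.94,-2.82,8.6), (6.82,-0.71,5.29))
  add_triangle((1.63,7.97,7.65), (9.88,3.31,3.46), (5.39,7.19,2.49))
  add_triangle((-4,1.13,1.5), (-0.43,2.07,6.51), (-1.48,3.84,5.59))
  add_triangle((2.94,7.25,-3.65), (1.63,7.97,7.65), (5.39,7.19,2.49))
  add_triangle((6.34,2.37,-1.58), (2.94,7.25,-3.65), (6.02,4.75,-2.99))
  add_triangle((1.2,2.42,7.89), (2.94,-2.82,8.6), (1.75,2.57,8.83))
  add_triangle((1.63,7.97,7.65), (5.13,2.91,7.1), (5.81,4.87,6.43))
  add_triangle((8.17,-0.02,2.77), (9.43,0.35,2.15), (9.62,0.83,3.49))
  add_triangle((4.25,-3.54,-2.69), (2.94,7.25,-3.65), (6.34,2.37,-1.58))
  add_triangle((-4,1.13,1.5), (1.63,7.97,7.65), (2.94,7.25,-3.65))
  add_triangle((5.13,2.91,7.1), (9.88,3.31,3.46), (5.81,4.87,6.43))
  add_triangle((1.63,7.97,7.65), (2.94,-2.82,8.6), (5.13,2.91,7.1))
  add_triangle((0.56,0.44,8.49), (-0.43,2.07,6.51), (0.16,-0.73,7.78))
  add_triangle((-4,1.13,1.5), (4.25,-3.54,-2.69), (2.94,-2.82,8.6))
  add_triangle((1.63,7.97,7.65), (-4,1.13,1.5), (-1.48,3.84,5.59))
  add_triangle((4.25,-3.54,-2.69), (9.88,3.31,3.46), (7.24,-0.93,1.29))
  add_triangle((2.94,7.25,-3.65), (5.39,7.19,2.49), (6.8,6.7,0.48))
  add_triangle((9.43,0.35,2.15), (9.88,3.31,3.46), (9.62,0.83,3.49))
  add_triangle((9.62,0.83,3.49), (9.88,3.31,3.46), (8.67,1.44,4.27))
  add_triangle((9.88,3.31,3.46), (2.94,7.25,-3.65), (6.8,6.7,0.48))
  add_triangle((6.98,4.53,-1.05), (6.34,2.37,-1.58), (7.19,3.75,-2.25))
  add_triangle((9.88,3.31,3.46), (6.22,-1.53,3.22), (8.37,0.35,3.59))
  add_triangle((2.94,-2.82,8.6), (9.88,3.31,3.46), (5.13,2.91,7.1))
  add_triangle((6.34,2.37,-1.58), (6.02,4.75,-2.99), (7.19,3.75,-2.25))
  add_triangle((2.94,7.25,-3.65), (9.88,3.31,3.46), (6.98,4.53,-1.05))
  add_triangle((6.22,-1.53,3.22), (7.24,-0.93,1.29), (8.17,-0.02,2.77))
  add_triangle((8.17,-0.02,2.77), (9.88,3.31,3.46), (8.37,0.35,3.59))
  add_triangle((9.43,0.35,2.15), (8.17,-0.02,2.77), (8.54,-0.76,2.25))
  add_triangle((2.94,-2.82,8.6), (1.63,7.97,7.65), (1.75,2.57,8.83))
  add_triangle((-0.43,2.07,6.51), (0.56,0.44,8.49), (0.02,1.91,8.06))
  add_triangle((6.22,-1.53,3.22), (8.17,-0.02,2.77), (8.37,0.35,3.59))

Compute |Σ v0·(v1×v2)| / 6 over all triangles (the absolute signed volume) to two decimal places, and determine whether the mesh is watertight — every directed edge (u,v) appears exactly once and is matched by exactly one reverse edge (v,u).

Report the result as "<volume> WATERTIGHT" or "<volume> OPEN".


Per-triangle v0·(v1×v2)/6:
  t1: +12.1295
  t2: +9.8416
  t3: +32.7551
  t4: +9.8786
  t5: +10.9241
  t6: +10.5468
  t7: +1.1660
  t8: +5.7298
  t9: +1.1812
  t10: +9.8924
  t11: -0.3704
  t12: +1.0919
  t13: +21.2440
  t14: +3.9760
  t15: +28.9338
  t16: +8.1496
  t17: -5.8211
  t18: +11.4522
  t19: +2.8909
  t20: -0.6062
  t21: +19.6519
  t22: +3.0949
  t23: +12.2990
  t24: +5.4366
  t25: +2.9986
  t26: +10.6702
  t27: +19.1534
  t28: +55.4000
  t29: +7.9426
  t30: +46.6955
  t31: -1.9772
  t32: +2.6244
  t33: +16.9655
  t34: +1.3331
  t35: +26.4097
  t36: +58.8214
  t37: +16.9088
  t38: +47.9908
  t39: +2.2439
  t40: +16.5858
  t41: +9.4522
  t42: +12.9072
  t43: +18.6236
  t44: +5.1008
  t45: +4.5694
  t46: +14.4583
  t47: +1.7038
  t48: +0.2894
  t49: +48.0801
  t50: +0.4620
  t51: +19.1623
  t52: +3.7826
  t53: +3.3594
  t54: +1.3818
  t55: +11.3357
  t56: +0.5603
  t57: +2.1120
Σ = +703.5756 → |volume| = 703.58

Directed edges: 171 total; 7 unmatched, e.g. (2.94,-2.82,8.6)→(-0.43,2.07,6.51) → open.

703.58 OPEN


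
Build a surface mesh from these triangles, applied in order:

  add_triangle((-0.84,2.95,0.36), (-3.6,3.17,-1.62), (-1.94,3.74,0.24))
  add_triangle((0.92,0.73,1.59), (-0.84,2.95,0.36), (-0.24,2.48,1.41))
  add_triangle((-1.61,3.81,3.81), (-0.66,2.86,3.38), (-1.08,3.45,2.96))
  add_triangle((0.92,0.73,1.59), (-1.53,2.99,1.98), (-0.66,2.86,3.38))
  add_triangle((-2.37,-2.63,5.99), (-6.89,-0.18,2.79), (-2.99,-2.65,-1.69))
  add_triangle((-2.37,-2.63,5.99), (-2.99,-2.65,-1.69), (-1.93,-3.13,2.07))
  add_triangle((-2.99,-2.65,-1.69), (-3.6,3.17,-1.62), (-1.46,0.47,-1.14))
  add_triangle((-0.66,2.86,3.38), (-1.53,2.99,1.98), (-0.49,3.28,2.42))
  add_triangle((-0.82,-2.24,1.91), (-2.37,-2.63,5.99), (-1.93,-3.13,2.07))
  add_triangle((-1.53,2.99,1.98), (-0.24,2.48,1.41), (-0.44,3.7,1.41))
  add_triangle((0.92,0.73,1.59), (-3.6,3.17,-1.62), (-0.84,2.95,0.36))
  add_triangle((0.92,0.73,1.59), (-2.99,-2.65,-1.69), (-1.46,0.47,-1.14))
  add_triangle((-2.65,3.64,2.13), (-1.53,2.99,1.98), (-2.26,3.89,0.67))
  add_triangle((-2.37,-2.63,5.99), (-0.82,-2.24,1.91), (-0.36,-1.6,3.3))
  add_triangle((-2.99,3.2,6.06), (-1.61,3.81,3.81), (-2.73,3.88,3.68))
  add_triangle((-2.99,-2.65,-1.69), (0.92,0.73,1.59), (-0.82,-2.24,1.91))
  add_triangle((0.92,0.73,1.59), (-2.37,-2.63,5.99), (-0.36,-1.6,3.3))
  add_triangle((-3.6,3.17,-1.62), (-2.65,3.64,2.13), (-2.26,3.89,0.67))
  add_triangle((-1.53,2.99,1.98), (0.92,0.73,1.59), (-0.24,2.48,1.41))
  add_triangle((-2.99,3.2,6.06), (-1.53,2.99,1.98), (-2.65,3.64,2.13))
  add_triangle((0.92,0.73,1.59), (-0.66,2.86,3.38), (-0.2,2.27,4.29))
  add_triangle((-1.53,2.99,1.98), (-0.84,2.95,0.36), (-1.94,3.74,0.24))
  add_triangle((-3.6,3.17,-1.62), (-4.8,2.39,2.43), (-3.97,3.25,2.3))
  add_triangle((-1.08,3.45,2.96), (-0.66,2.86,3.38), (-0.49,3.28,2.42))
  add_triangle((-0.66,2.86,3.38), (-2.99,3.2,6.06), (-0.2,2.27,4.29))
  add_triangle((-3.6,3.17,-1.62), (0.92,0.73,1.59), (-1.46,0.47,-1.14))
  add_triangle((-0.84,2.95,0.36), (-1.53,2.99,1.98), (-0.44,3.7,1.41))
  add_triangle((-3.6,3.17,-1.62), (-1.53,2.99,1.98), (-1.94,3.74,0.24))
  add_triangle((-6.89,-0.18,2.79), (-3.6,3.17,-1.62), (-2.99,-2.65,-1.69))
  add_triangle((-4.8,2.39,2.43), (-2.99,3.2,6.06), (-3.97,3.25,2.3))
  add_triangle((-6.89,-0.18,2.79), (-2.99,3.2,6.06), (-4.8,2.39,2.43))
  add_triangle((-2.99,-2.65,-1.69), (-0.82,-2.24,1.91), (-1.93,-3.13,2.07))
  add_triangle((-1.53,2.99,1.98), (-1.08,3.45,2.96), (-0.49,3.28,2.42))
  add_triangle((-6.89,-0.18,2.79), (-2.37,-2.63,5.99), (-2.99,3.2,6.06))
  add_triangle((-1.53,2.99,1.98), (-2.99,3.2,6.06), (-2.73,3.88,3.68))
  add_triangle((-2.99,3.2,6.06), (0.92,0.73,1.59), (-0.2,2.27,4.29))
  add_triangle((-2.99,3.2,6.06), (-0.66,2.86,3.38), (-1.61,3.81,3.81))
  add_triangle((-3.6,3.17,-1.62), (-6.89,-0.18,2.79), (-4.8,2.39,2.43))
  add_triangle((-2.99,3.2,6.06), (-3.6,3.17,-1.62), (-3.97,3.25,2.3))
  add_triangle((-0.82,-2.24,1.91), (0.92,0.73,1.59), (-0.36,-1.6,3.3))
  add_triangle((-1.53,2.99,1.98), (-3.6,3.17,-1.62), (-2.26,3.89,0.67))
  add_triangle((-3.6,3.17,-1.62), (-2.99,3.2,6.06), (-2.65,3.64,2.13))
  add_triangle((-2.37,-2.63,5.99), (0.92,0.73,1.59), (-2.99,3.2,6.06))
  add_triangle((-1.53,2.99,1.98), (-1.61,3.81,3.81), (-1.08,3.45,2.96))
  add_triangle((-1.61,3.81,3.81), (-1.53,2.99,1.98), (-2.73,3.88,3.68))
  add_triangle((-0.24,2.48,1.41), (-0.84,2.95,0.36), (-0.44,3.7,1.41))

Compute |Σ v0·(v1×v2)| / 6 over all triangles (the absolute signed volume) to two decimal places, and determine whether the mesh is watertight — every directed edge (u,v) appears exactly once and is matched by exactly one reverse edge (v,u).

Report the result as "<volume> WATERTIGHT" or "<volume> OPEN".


149.80 WATERTIGHT

Per-triangle v0·(v1×v2)/6:
  t1: +0.5764
  t2: +0.2701
  t3: +0.2955
  t4: +0.5149
  t5: +23.4108
  t6: +4.3506
  t7: +1.3624
  t8: -0.7808
  t9: +1.4118
  t10: +0.3652
  t11: -0.8777
  t12: -0.9272
  t13: +0.7102
  t14: +1.3327
  t15: +2.1883
  t16: -0.7059
  t17: +1.5819
  t18: +2.4651
  t19: +0.7172
  t20: +1.7354
  t21: +0.7216
  t22: +0.7671
  t23: +3.8264
  t24: +0.3392
  t25: +2.0767
  t26: -0.1292
  t27: +0.8070
  t28: +2.1560
  t29: +19.9625
  t30: +4.2337
  t31: +12.1765
  t32: +0.7047
  t33: +0.3153
  t34: +33.2364
  t35: -0.7137
  t36: +0.2202
  t37: +1.5370
  t38: +10.7130
  t39: +2.4828
  t40: +0.2853
  t41: -1.3792
  t42: +4.6747
  t43: +9.9082
  t44: +0.3253
  t45: +0.6655
  t46: -0.1144
Σ = +149.7953 → |volume| = 149.80

Directed edges: 138 total, each appears once with its reverse present → watertight.


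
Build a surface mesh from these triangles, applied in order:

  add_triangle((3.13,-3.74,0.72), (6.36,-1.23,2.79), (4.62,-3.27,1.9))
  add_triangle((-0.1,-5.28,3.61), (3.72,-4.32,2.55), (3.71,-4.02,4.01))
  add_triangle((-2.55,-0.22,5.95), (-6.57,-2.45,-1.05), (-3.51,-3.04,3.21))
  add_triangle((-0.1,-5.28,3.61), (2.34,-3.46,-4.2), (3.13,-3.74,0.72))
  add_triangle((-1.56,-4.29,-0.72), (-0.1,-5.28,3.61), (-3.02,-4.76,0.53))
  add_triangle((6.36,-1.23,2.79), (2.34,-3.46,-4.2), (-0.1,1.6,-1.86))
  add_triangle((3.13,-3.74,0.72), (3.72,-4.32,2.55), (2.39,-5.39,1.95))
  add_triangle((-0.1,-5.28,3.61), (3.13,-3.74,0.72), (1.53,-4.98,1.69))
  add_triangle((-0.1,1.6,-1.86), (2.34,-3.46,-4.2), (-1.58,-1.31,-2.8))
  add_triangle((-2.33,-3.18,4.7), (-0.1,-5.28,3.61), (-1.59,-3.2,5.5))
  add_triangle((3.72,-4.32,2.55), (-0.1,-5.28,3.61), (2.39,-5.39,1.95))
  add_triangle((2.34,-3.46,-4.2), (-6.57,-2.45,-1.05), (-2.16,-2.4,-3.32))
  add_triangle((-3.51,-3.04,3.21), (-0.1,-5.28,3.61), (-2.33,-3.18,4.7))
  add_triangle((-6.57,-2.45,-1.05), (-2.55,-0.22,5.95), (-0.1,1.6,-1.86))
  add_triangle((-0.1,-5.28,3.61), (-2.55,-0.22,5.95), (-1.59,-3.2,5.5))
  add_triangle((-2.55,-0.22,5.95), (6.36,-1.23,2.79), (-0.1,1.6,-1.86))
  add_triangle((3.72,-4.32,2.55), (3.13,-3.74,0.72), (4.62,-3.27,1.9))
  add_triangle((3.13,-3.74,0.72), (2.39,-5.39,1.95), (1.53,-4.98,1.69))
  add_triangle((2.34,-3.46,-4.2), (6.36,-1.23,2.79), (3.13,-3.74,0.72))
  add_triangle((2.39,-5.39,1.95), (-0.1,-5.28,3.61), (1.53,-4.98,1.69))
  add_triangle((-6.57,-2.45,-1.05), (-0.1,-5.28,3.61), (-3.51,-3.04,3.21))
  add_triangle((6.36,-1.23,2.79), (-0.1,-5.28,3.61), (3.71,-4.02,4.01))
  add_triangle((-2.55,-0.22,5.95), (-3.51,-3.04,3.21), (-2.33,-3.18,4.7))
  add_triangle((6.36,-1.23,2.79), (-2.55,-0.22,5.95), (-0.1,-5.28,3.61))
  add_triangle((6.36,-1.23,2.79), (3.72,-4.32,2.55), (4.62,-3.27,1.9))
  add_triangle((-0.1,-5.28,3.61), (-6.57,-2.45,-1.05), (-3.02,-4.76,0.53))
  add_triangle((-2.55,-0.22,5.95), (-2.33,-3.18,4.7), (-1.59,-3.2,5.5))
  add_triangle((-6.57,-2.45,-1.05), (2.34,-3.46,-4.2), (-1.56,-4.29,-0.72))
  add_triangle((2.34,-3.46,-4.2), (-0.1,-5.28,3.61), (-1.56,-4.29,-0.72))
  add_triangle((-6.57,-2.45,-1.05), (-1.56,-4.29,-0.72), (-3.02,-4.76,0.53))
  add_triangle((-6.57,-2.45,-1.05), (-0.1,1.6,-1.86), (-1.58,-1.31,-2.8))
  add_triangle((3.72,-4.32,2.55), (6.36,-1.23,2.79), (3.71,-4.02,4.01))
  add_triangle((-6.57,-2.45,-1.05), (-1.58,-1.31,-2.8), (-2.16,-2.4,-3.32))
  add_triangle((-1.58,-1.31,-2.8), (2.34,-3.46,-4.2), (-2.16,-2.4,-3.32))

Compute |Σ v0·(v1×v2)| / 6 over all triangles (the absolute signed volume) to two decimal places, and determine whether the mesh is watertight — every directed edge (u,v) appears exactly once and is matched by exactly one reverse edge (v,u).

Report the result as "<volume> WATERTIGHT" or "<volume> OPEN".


251.42 WATERTIGHT

Per-triangle v0·(v1×v2)/6:
  t1: +1.2242
  t2: +5.5652
  t3: +15.0691
  t4: +14.6048
  t5: +5.8734
  t6: +14.5467
  t7: +2.3312
  t8: -2.2045
  t9: +6.0920
  t10: +3.2162
  t11: +4.9201
  t12: +6.1269
  t13: +5.4136
  t14: +12.8739
  t15: +0.3852
  t16: +10.4706
  t17: +1.9344
  t18: +0.5333
  t19: +15.2845
  t20: +1.2805
  t21: +14.7750
  t22: -0.5923
  t23: +5.4480
  t24: +36.9445
  t25: +2.7964
  t26: +8.6145
  t27: +3.2252
  t28: +16.3398
  t29: +16.2771
  t30: +5.9848
  t31: +6.0227
  t32: +5.8791
  t33: +2.1000
  t34: +2.0610
Σ = +251.4169 → |volume| = 251.42

Directed edges: 102 total, each appears once with its reverse present → watertight.


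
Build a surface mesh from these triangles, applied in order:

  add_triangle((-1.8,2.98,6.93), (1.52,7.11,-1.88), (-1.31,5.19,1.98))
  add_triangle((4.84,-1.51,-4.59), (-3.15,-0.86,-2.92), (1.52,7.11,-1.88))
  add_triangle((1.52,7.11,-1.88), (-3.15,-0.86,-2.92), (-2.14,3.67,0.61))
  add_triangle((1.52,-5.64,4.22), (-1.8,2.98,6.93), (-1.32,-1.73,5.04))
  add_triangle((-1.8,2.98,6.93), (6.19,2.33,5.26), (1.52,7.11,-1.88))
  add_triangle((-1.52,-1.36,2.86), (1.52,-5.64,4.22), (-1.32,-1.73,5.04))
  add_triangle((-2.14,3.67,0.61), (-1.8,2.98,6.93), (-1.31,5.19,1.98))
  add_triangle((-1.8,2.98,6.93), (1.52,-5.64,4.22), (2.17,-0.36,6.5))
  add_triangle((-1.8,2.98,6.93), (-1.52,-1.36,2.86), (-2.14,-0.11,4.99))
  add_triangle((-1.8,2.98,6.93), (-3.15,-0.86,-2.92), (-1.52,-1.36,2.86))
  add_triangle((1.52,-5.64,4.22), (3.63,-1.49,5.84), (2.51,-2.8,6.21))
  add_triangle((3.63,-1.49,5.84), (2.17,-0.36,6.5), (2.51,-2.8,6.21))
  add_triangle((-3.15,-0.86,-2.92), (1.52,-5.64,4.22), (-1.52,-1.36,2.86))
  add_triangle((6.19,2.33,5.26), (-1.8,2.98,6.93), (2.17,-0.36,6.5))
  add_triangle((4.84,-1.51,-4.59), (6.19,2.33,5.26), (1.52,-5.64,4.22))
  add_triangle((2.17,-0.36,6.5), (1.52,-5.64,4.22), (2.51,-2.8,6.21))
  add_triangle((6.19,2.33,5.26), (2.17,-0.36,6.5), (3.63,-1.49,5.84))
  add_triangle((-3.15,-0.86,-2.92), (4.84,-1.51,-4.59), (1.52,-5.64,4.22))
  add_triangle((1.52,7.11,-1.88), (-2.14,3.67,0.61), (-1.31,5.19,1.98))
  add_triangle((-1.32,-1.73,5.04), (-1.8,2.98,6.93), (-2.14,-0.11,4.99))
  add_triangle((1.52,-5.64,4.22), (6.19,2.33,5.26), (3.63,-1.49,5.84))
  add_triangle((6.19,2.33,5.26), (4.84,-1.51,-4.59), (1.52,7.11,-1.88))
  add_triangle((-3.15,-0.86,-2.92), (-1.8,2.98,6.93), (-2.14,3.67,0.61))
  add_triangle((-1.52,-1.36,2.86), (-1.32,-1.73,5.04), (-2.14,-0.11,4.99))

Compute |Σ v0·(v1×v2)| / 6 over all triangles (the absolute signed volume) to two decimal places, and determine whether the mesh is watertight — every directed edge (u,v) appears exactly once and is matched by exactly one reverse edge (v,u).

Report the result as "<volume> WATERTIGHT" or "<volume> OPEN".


Per-triangle v0·(v1×v2)/6:
  t1: +12.4473
  t2: +36.7923
  t3: +16.4627
  t4: +11.8699
  t5: +69.0265
  t6: +3.5486
  t7: +6.7978
  t8: +23.6871
  t9: -0.4995
  t10: +12.0463
  t11: +4.6910
  t12: +3.9189
  t13: +12.1760
  t14: +27.8395
  t15: +65.8411
  t16: +2.2625
  t17: +10.3753
  t18: +33.0318
  t19: +7.0866
  t20: +3.7702
  t21: +9.0294
  t22: +69.6016
  t23: +14.4777
  t24: +1.3027
Σ = +457.5835 → |volume| = 457.58

Directed edges: 72 total, each appears once with its reverse present → watertight.

457.58 WATERTIGHT


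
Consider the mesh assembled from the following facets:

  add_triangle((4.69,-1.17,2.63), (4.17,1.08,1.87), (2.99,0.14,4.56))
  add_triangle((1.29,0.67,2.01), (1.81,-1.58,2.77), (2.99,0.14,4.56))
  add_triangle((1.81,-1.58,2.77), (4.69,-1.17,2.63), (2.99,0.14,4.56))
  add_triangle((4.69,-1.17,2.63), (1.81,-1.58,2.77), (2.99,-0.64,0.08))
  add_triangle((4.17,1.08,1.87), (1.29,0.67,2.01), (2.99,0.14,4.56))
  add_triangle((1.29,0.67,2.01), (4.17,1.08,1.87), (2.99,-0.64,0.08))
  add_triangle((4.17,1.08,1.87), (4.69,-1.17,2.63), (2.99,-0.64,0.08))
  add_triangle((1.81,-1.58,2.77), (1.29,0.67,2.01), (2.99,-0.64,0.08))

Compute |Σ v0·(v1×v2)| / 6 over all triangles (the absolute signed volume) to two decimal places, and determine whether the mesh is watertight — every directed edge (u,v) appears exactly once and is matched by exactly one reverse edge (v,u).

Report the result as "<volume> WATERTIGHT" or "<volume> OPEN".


Per-triangle v0·(v1×v2)/6:
  t1: +5.1030
  t2: +0.0383
  t3: +3.7586
  t4: +1.2631
  t5: +1.3827
  t6: -1.1128
  t7: +2.6075
  t8: -2.4572
Σ = +10.5832 → |volume| = 10.58

Directed edges: 24 total, each appears once with its reverse present → watertight.

10.58 WATERTIGHT


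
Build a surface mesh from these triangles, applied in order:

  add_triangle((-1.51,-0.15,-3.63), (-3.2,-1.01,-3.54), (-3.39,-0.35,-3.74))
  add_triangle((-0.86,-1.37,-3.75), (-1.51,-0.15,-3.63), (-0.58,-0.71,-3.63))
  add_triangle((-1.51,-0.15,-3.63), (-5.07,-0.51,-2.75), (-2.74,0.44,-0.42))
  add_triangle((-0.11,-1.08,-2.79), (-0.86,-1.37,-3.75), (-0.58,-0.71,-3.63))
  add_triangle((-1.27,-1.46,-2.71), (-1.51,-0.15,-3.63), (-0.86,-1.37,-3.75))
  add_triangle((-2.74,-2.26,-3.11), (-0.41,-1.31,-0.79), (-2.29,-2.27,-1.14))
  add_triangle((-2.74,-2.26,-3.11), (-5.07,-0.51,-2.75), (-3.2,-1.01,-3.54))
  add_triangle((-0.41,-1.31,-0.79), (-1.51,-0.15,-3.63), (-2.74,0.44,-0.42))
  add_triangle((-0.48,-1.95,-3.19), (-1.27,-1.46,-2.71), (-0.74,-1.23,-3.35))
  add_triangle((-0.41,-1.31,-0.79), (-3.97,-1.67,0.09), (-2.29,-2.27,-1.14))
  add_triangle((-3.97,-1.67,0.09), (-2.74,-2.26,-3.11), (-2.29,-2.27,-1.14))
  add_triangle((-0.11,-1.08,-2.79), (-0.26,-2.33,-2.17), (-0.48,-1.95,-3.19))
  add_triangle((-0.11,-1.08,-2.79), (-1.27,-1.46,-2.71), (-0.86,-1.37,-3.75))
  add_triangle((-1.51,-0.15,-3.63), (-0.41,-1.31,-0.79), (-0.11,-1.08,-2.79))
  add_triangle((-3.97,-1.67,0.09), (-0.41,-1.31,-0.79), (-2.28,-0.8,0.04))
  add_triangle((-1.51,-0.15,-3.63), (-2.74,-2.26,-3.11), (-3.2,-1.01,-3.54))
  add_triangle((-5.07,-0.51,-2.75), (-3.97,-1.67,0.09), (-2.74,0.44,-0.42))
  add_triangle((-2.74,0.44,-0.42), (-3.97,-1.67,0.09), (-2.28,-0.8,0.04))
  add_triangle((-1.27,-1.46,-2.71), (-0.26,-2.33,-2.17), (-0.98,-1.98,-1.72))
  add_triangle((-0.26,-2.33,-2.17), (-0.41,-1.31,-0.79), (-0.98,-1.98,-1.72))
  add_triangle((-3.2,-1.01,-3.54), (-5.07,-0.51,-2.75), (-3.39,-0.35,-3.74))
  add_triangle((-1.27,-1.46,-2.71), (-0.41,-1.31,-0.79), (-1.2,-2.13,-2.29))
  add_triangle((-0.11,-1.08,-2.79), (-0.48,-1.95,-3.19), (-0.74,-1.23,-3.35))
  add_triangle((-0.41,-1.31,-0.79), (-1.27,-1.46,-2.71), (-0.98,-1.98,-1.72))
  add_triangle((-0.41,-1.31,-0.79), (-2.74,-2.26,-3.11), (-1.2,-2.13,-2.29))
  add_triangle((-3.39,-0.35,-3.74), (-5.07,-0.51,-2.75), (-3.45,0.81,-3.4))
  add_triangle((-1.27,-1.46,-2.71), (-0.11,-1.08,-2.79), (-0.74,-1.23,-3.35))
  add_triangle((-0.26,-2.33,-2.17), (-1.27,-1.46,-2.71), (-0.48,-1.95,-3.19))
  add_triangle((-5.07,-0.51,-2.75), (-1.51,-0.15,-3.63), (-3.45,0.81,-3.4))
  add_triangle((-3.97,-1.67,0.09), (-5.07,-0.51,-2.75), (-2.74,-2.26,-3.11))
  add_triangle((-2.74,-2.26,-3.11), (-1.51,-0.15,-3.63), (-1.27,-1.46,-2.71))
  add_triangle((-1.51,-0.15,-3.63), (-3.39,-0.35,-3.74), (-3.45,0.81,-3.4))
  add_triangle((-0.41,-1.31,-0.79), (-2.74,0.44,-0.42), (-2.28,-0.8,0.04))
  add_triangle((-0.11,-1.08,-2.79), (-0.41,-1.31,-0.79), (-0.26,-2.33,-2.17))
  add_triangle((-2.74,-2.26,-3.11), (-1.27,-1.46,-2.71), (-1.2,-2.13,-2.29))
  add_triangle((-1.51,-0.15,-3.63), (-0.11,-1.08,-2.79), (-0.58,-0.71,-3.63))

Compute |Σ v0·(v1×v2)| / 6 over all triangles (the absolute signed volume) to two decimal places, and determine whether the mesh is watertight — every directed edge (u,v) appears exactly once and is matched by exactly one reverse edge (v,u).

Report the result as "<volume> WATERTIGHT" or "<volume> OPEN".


19.23 WATERTIGHT

Per-triangle v0·(v1×v2)/6:
  t1: +0.7542
  t2: +0.4465
  t3: +1.7015
  t4: +0.2136
  t5: +0.6757
  t6: +0.7041
  t7: +2.0813
  t8: -2.0050
  t9: +0.3502
  t10: +0.2060
  t11: +1.8693
  t12: +0.1874
  t13: +0.1802
  t14: -0.8594
  t15: -0.0929
  t16: +1.4718
  t17: +2.5013
  t18: +0.0384
  t19: +0.4513
  t20: +0.1141
  t21: +1.0918
  t22: +0.0346
  t23: +0.2132
  t24: -0.0506
  t25: +0.2428
  t26: +1.8705
  t27: -0.1523
  t28: +0.4531
  t29: -2.7458
  t30: +5.5051
  t31: +0.9955
  t32: +1.2955
  t33: -0.6319
  t34: -0.1810
  t35: +0.4857
  t36: -0.1869
Σ = +19.2290 → |volume| = 19.23

Directed edges: 108 total, each appears once with its reverse present → watertight.


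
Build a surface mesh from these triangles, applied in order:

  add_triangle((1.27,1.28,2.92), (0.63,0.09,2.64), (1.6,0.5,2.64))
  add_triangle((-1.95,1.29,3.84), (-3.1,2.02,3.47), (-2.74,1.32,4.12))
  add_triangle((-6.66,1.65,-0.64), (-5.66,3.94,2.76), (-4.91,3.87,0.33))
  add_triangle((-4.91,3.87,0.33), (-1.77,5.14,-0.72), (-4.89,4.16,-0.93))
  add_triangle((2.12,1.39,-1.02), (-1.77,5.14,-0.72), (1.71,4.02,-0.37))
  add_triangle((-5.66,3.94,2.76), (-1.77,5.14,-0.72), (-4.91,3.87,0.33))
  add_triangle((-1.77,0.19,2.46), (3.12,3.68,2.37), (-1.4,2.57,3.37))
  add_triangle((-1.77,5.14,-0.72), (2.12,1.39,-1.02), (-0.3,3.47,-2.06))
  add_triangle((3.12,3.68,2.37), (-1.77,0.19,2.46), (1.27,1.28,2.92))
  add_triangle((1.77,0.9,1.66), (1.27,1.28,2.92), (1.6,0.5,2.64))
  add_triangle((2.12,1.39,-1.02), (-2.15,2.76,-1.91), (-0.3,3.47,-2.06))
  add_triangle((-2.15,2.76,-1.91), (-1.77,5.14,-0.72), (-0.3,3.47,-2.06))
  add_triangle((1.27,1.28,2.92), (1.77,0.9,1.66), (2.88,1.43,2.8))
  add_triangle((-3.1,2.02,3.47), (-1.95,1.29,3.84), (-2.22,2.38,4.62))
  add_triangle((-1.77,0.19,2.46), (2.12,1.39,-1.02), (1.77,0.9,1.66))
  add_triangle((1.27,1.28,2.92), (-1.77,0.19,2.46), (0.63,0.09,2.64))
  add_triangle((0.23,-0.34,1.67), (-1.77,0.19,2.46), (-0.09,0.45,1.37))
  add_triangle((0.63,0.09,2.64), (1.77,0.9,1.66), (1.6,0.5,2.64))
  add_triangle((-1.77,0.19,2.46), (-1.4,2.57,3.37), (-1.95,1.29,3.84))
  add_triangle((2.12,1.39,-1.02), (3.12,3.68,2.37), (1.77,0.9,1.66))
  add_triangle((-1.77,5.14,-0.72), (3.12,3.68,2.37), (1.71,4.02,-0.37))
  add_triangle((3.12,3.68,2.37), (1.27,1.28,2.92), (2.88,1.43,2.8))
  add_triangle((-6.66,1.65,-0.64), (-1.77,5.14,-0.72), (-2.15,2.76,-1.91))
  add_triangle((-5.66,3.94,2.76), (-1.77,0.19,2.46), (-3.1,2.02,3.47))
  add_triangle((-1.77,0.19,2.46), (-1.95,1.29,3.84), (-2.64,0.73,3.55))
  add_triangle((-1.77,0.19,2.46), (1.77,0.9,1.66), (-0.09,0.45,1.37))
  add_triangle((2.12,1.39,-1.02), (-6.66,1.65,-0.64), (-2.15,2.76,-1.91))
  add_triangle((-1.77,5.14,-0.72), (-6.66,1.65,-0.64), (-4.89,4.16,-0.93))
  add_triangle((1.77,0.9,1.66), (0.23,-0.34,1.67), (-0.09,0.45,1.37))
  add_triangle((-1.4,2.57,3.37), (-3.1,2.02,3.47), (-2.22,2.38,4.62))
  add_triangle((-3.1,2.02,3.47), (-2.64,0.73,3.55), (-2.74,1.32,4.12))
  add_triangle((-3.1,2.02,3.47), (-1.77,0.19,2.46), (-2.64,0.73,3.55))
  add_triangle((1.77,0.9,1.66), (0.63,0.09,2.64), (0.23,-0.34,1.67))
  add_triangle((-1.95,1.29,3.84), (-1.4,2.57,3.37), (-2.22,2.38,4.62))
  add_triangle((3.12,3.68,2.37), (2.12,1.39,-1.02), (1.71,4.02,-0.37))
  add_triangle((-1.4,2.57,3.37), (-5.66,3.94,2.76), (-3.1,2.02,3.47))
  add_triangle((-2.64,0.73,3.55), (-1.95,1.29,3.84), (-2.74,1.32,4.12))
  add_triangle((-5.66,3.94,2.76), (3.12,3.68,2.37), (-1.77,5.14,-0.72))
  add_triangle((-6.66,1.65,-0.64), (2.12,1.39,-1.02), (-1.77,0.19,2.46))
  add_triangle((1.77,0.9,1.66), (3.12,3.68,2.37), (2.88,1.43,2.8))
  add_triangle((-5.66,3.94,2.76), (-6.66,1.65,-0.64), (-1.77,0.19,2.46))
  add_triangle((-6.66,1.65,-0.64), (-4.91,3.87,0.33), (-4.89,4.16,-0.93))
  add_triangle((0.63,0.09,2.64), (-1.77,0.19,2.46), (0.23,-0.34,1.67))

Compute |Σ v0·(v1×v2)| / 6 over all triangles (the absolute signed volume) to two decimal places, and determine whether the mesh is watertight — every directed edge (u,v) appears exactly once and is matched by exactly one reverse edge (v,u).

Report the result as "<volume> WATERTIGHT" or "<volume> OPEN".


91.75 OPEN

Per-triangle v0·(v1×v2)/6:
  t1: +0.4004
  t2: +0.4090
  t3: +7.4728
  t4: +3.6473
  t5: +2.6176
  t6: +6.9347
  t7: +3.1002
  t8: +2.8711
  t9: +2.7470
  t10: +0.3731
  t11: +0.5671
  t12: +2.7853
  t13: -0.0361
  t14: +0.7779
  t15: -1.3465
  t16: +1.2510
  t17: -0.3743
  t18: -0.1121
  t19: -0.3524
  t20: +1.8067
  t21: +6.9231
  t22: +1.9305
  t23: +7.5298
  t24: +1.7174
  t25: +0.1868
  t26: +0.1349
  t27: -0.5958
  t28: -0.6013
  t29: -0.4087
  t30: +0.9592
  t31: +0.3957
  t32: +0.0512
  t33: +0.1774
  t34: +0.0489
  t35: +3.7036
  t36: +3.2971
  t37: +0.1575
  t38: +23.0846
  t39: -5.2537
  t40: +0.0555
  t41: +8.3201
  t42: +3.9794
  t43: +0.4195
Σ = +91.7525 → |volume| = 91.75

Directed edges: 129 total; 3 unmatched, e.g. (3.12,3.68,2.37)→(-1.4,2.57,3.37) → open.
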